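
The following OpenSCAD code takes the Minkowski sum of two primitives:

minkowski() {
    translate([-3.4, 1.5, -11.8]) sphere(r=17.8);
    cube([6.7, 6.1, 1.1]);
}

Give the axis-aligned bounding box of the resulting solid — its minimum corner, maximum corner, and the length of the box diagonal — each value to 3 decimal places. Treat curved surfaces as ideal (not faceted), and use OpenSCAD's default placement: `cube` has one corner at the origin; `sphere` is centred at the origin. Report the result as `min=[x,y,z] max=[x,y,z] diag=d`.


A = translate([-3.4, 1.5, -11.8]) sphere(r=17.8) → bbox [-21.2,-16.3,-29.6] .. [14.4,19.3,6]
B = cube([6.7, 6.1, 1.1]) → bbox [0,0,0] .. [6.7,6.1,1.1]
lo = A.lo+B.lo = [-21.2+0, -16.3+0, -29.6+0] = [-21.200,-16.300,-29.600]
hi = A.hi+B.hi = [14.4+6.7, 19.3+6.1, 6+1.1] = [21.100,25.400,7.100]
diag = √(42.3²+41.7²+36.7²) = √4875.07 = 69.822

min=[-21.200,-16.300,-29.600] max=[21.100,25.400,7.100] diag=69.822


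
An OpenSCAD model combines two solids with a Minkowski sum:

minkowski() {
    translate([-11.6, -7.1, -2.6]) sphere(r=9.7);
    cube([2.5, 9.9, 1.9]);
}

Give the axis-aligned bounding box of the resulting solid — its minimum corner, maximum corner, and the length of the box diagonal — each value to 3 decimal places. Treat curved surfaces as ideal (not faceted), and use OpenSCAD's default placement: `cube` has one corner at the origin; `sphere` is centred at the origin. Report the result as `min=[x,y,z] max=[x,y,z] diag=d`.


min=[-21.300,-16.800,-12.300] max=[0.600,12.500,9.000] diag=42.330

A = translate([-11.6, -7.1, -2.6]) sphere(r=9.7) → bbox [-21.3,-16.8,-12.3] .. [-1.9,2.6,7.1]
B = cube([2.5, 9.9, 1.9]) → bbox [0,0,0] .. [2.5,9.9,1.9]
lo = A.lo+B.lo = [-21.3+0, -16.8+0, -12.3+0] = [-21.300,-16.800,-12.300]
hi = A.hi+B.hi = [-1.9+2.5, 2.6+9.9, 7.1+1.9] = [0.600,12.500,9.000]
diag = √(21.9²+29.3²+21.3²) = √1791.79 = 42.330


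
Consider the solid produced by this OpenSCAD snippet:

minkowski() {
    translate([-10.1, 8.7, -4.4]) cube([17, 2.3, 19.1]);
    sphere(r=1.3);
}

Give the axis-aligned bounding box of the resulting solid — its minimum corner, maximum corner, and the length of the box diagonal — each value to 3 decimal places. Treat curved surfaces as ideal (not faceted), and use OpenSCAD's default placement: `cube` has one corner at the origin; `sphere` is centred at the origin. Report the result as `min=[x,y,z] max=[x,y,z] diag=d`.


min=[-11.400,7.400,-5.700] max=[8.200,12.300,16.000] diag=29.649

A = translate([-10.1, 8.7, -4.4]) cube([17, 2.3, 19.1]) → bbox [-10.1,8.7,-4.4] .. [6.9,11,14.7]
B = sphere(r=1.3) → bbox [-1.3,-1.3,-1.3] .. [1.3,1.3,1.3]
lo = A.lo+B.lo = [-10.1-1.3, 8.7-1.3, -4.4-1.3] = [-11.400,7.400,-5.700]
hi = A.hi+B.hi = [6.9+1.3, 11+1.3, 14.7+1.3] = [8.200,12.300,16.000]
diag = √(19.6²+4.9²+21.7²) = √879.06 = 29.649


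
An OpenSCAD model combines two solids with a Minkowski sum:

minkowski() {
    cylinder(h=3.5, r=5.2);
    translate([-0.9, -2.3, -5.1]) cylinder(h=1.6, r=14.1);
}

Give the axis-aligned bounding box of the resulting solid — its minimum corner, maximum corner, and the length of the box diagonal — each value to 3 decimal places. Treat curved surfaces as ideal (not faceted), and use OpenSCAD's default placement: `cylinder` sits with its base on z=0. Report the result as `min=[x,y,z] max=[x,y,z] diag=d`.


A = translate([-0.9, -2.3, -5.1]) cylinder(h=1.6, r=14.1) → bbox [-15,-16.4,-5.1] .. [13.2,11.8,-3.5]
B = cylinder(h=3.5, r=5.2) → bbox [-5.2,-5.2,0] .. [5.2,5.2,3.5]
lo = A.lo+B.lo = [-15-5.2, -16.4-5.2, -5.1+0] = [-20.200,-21.600,-5.100]
hi = A.hi+B.hi = [13.2+5.2, 11.8+5.2, -3.5+3.5] = [18.400,17.000,0.000]
diag = √(38.6²+38.6²+5.1²) = √3005.93 = 54.826

min=[-20.200,-21.600,-5.100] max=[18.400,17.000,0.000] diag=54.826


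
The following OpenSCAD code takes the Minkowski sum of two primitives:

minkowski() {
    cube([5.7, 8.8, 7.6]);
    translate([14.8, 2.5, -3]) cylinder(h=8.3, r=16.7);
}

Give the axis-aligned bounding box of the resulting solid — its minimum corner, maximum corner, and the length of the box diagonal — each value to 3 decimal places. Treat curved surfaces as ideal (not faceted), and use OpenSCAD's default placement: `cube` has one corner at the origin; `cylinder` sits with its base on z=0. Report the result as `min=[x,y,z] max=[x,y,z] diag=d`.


min=[-1.900,-14.200,-3.000] max=[37.200,28.000,12.900] diag=59.686

A = translate([14.8, 2.5, -3]) cylinder(h=8.3, r=16.7) → bbox [-1.9,-14.2,-3] .. [31.5,19.2,5.3]
B = cube([5.7, 8.8, 7.6]) → bbox [0,0,0] .. [5.7,8.8,7.6]
lo = A.lo+B.lo = [-1.9+0, -14.2+0, -3+0] = [-1.900,-14.200,-3.000]
hi = A.hi+B.hi = [31.5+5.7, 19.2+8.8, 5.3+7.6] = [37.200,28.000,12.900]
diag = √(39.1²+42.2²+15.9²) = √3562.46 = 59.686


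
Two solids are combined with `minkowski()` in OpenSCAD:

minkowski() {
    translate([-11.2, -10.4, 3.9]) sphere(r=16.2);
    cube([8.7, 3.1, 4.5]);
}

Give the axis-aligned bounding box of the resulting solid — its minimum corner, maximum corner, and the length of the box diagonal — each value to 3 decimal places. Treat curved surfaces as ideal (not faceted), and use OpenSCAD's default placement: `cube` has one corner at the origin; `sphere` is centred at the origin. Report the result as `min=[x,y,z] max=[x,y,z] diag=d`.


A = translate([-11.2, -10.4, 3.9]) sphere(r=16.2) → bbox [-27.4,-26.6,-12.3] .. [5,5.8,20.1]
B = cube([8.7, 3.1, 4.5]) → bbox [0,0,0] .. [8.7,3.1,4.5]
lo = A.lo+B.lo = [-27.4+0, -26.6+0, -12.3+0] = [-27.400,-26.600,-12.300]
hi = A.hi+B.hi = [5+8.7, 5.8+3.1, 20.1+4.5] = [13.700,8.900,24.600]
diag = √(41.1²+35.5²+36.9²) = √4311.07 = 65.659

min=[-27.400,-26.600,-12.300] max=[13.700,8.900,24.600] diag=65.659


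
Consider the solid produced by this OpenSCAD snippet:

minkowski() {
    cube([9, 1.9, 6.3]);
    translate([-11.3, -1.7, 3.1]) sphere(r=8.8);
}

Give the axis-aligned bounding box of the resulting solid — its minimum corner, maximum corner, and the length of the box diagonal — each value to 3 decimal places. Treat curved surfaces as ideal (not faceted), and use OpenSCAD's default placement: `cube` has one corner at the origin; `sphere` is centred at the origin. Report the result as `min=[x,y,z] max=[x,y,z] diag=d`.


min=[-20.100,-10.500,-5.700] max=[6.500,9.000,18.200] diag=40.731

A = translate([-11.3, -1.7, 3.1]) sphere(r=8.8) → bbox [-20.1,-10.5,-5.7] .. [-2.5,7.1,11.9]
B = cube([9, 1.9, 6.3]) → bbox [0,0,0] .. [9,1.9,6.3]
lo = A.lo+B.lo = [-20.1+0, -10.5+0, -5.7+0] = [-20.100,-10.500,-5.700]
hi = A.hi+B.hi = [-2.5+9, 7.1+1.9, 11.9+6.3] = [6.500,9.000,18.200]
diag = √(26.6²+19.5²+23.9²) = √1659.02 = 40.731


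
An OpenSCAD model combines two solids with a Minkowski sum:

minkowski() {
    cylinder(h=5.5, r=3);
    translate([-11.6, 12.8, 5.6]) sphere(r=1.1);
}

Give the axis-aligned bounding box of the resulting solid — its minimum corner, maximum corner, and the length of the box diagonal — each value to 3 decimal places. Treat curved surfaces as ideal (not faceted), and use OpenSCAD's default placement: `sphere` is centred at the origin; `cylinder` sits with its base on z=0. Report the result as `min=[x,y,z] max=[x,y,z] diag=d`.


min=[-15.700,8.700,4.500] max=[-7.500,16.900,12.200] diag=13.920

A = translate([-11.6, 12.8, 5.6]) sphere(r=1.1) → bbox [-12.7,11.7,4.5] .. [-10.5,13.9,6.7]
B = cylinder(h=5.5, r=3) → bbox [-3,-3,0] .. [3,3,5.5]
lo = A.lo+B.lo = [-12.7-3, 11.7-3, 4.5+0] = [-15.700,8.700,4.500]
hi = A.hi+B.hi = [-10.5+3, 13.9+3, 6.7+5.5] = [-7.500,16.900,12.200]
diag = √(8.2²+8.2²+7.7²) = √193.77 = 13.920


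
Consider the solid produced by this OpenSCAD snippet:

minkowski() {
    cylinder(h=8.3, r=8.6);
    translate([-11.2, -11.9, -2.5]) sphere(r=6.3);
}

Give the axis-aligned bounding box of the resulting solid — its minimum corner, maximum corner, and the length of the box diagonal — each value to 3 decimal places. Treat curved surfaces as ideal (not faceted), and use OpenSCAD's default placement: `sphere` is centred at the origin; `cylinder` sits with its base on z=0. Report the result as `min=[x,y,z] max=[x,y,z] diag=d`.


min=[-26.100,-26.800,-8.800] max=[3.700,3.000,12.100] diag=47.041

A = translate([-11.2, -11.9, -2.5]) sphere(r=6.3) → bbox [-17.5,-18.2,-8.8] .. [-4.9,-5.6,3.8]
B = cylinder(h=8.3, r=8.6) → bbox [-8.6,-8.6,0] .. [8.6,8.6,8.3]
lo = A.lo+B.lo = [-17.5-8.6, -18.2-8.6, -8.8+0] = [-26.100,-26.800,-8.800]
hi = A.hi+B.hi = [-4.9+8.6, -5.6+8.6, 3.8+8.3] = [3.700,3.000,12.100]
diag = √(29.8²+29.8²+20.9²) = √2212.89 = 47.041


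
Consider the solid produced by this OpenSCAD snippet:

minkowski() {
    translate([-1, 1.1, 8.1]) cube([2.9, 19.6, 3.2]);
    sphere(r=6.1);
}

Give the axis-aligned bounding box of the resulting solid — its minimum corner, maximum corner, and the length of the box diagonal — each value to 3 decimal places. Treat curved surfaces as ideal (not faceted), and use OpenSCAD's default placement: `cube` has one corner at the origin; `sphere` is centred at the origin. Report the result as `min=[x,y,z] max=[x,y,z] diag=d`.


A = translate([-1, 1.1, 8.1]) cube([2.9, 19.6, 3.2]) → bbox [-1,1.1,8.1] .. [1.9,20.7,11.3]
B = sphere(r=6.1) → bbox [-6.1,-6.1,-6.1] .. [6.1,6.1,6.1]
lo = A.lo+B.lo = [-1-6.1, 1.1-6.1, 8.1-6.1] = [-7.100,-5.000,2.000]
hi = A.hi+B.hi = [1.9+6.1, 20.7+6.1, 11.3+6.1] = [8.000,26.800,17.400]
diag = √(15.1²+31.8²+15.4²) = √1476.41 = 38.424

min=[-7.100,-5.000,2.000] max=[8.000,26.800,17.400] diag=38.424


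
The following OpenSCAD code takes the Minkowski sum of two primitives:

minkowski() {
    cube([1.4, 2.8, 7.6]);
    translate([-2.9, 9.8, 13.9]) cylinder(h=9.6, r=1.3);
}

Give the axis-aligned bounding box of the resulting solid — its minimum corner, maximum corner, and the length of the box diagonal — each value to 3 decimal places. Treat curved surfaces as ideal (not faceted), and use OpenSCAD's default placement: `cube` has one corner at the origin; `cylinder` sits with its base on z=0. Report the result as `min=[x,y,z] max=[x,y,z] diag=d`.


min=[-4.200,8.500,13.900] max=[-0.200,13.900,31.100] diag=18.466

A = translate([-2.9, 9.8, 13.9]) cylinder(h=9.6, r=1.3) → bbox [-4.2,8.5,13.9] .. [-1.6,11.1,23.5]
B = cube([1.4, 2.8, 7.6]) → bbox [0,0,0] .. [1.4,2.8,7.6]
lo = A.lo+B.lo = [-4.2+0, 8.5+0, 13.9+0] = [-4.200,8.500,13.900]
hi = A.hi+B.hi = [-1.6+1.4, 11.1+2.8, 23.5+7.6] = [-0.200,13.900,31.100]
diag = √(4²+5.4²+17.2²) = √341 = 18.466


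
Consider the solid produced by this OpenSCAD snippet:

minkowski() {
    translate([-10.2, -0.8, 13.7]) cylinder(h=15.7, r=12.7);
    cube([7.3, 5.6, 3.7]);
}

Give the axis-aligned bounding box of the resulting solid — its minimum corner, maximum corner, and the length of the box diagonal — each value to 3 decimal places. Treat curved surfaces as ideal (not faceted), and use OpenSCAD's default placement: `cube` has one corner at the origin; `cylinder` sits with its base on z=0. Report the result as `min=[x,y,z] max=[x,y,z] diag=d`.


min=[-22.900,-13.500,13.700] max=[9.800,17.500,33.100] diag=49.058

A = translate([-10.2, -0.8, 13.7]) cylinder(h=15.7, r=12.7) → bbox [-22.9,-13.5,13.7] .. [2.5,11.9,29.4]
B = cube([7.3, 5.6, 3.7]) → bbox [0,0,0] .. [7.3,5.6,3.7]
lo = A.lo+B.lo = [-22.9+0, -13.5+0, 13.7+0] = [-22.900,-13.500,13.700]
hi = A.hi+B.hi = [2.5+7.3, 11.9+5.6, 29.4+3.7] = [9.800,17.500,33.100]
diag = √(32.7²+31²+19.4²) = √2406.65 = 49.058


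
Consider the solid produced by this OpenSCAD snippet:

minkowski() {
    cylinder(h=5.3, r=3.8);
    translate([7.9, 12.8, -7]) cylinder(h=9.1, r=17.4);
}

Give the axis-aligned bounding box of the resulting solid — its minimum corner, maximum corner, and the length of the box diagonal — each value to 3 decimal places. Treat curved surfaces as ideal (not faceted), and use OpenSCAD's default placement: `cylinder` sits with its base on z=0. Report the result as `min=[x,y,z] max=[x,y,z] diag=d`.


A = translate([7.9, 12.8, -7]) cylinder(h=9.1, r=17.4) → bbox [-9.5,-4.6,-7] .. [25.3,30.2,2.1]
B = cylinder(h=5.3, r=3.8) → bbox [-3.8,-3.8,0] .. [3.8,3.8,5.3]
lo = A.lo+B.lo = [-9.5-3.8, -4.6-3.8, -7+0] = [-13.300,-8.400,-7.000]
hi = A.hi+B.hi = [25.3+3.8, 30.2+3.8, 2.1+5.3] = [29.100,34.000,7.400]
diag = √(42.4²+42.4²+14.4²) = √3802.88 = 61.667

min=[-13.300,-8.400,-7.000] max=[29.100,34.000,7.400] diag=61.667


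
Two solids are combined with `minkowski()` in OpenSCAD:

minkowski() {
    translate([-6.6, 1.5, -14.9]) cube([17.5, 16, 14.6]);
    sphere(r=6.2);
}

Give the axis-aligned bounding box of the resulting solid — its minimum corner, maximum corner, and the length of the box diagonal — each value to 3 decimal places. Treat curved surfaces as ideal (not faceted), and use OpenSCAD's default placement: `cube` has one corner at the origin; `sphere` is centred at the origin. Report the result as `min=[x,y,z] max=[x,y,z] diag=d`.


min=[-12.800,-4.700,-21.100] max=[17.100,23.700,5.900] diag=49.291

A = translate([-6.6, 1.5, -14.9]) cube([17.5, 16, 14.6]) → bbox [-6.6,1.5,-14.9] .. [10.9,17.5,-0.3]
B = sphere(r=6.2) → bbox [-6.2,-6.2,-6.2] .. [6.2,6.2,6.2]
lo = A.lo+B.lo = [-6.6-6.2, 1.5-6.2, -14.9-6.2] = [-12.800,-4.700,-21.100]
hi = A.hi+B.hi = [10.9+6.2, 17.5+6.2, -0.3+6.2] = [17.100,23.700,5.900]
diag = √(29.9²+28.4²+27²) = √2429.57 = 49.291


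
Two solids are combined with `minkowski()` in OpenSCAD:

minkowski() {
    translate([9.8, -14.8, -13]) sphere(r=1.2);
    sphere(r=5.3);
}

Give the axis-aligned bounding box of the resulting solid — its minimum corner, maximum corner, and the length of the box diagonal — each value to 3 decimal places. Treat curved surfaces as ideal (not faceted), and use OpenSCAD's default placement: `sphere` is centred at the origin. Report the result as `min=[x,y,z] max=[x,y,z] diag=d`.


min=[3.300,-21.300,-19.500] max=[16.300,-8.300,-6.500] diag=22.517

A = translate([9.8, -14.8, -13]) sphere(r=1.2) → bbox [8.6,-16,-14.2] .. [11,-13.6,-11.8]
B = sphere(r=5.3) → bbox [-5.3,-5.3,-5.3] .. [5.3,5.3,5.3]
lo = A.lo+B.lo = [8.6-5.3, -16-5.3, -14.2-5.3] = [3.300,-21.300,-19.500]
hi = A.hi+B.hi = [11+5.3, -13.6+5.3, -11.8+5.3] = [16.300,-8.300,-6.500]
diag = √(13²+13²+13²) = √507 = 22.517


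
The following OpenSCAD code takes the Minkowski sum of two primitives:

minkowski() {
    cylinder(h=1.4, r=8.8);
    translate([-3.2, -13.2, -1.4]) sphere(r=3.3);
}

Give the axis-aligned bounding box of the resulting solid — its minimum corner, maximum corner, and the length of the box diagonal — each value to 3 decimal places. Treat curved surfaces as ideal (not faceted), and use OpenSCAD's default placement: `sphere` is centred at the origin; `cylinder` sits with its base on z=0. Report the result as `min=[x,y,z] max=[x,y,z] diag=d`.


A = translate([-3.2, -13.2, -1.4]) sphere(r=3.3) → bbox [-6.5,-16.5,-4.7] .. [0.1,-9.9,1.9]
B = cylinder(h=1.4, r=8.8) → bbox [-8.8,-8.8,0] .. [8.8,8.8,1.4]
lo = A.lo+B.lo = [-6.5-8.8, -16.5-8.8, -4.7+0] = [-15.300,-25.300,-4.700]
hi = A.hi+B.hi = [0.1+8.8, -9.9+8.8, 1.9+1.4] = [8.900,-1.100,3.300]
diag = √(24.2²+24.2²+8²) = √1235.28 = 35.147

min=[-15.300,-25.300,-4.700] max=[8.900,-1.100,3.300] diag=35.147


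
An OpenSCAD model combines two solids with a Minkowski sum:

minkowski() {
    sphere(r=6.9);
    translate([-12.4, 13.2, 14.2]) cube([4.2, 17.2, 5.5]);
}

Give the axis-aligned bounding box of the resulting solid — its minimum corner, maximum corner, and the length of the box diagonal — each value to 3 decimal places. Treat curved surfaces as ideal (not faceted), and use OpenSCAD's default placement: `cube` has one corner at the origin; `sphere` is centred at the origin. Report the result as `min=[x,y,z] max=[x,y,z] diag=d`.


min=[-19.300,6.300,7.300] max=[-1.300,37.300,26.600] diag=40.712

A = translate([-12.4, 13.2, 14.2]) cube([4.2, 17.2, 5.5]) → bbox [-12.4,13.2,14.2] .. [-8.2,30.4,19.7]
B = sphere(r=6.9) → bbox [-6.9,-6.9,-6.9] .. [6.9,6.9,6.9]
lo = A.lo+B.lo = [-12.4-6.9, 13.2-6.9, 14.2-6.9] = [-19.300,6.300,7.300]
hi = A.hi+B.hi = [-8.2+6.9, 30.4+6.9, 19.7+6.9] = [-1.300,37.300,26.600]
diag = √(18²+31²+19.3²) = √1657.49 = 40.712


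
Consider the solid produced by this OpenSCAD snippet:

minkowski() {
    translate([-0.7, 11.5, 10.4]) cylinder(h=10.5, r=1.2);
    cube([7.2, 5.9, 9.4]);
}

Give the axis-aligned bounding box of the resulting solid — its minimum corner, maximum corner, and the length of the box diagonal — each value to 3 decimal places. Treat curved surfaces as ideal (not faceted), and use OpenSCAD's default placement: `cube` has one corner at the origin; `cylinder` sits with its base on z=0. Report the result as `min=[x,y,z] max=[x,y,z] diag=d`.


A = translate([-0.7, 11.5, 10.4]) cylinder(h=10.5, r=1.2) → bbox [-1.9,10.3,10.4] .. [0.5,12.7,20.9]
B = cube([7.2, 5.9, 9.4]) → bbox [0,0,0] .. [7.2,5.9,9.4]
lo = A.lo+B.lo = [-1.9+0, 10.3+0, 10.4+0] = [-1.900,10.300,10.400]
hi = A.hi+B.hi = [0.5+7.2, 12.7+5.9, 20.9+9.4] = [7.700,18.600,30.300]
diag = √(9.6²+8.3²+19.9²) = √557.06 = 23.602

min=[-1.900,10.300,10.400] max=[7.700,18.600,30.300] diag=23.602


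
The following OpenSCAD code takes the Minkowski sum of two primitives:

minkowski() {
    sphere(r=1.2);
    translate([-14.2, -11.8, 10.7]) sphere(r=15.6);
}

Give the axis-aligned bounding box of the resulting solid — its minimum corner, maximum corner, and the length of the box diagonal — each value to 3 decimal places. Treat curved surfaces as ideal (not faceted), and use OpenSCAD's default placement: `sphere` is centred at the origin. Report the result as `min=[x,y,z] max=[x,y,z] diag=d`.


A = translate([-14.2, -11.8, 10.7]) sphere(r=15.6) → bbox [-29.8,-27.4,-4.9] .. [1.4,3.8,26.3]
B = sphere(r=1.2) → bbox [-1.2,-1.2,-1.2] .. [1.2,1.2,1.2]
lo = A.lo+B.lo = [-29.8-1.2, -27.4-1.2, -4.9-1.2] = [-31.000,-28.600,-6.100]
hi = A.hi+B.hi = [1.4+1.2, 3.8+1.2, 26.3+1.2] = [2.600,5.000,27.500]
diag = √(33.6²+33.6²+33.6²) = √3386.88 = 58.197

min=[-31.000,-28.600,-6.100] max=[2.600,5.000,27.500] diag=58.197


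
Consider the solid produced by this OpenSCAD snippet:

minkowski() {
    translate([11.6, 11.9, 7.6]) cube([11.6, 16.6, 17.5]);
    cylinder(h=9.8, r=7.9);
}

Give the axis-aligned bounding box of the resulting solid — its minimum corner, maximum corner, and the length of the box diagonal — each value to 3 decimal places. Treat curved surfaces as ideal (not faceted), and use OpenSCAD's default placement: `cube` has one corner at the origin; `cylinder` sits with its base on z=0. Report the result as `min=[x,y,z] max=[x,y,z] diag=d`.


min=[3.700,4.000,7.600] max=[31.100,36.400,34.900] diag=50.456

A = translate([11.6, 11.9, 7.6]) cube([11.6, 16.6, 17.5]) → bbox [11.6,11.9,7.6] .. [23.2,28.5,25.1]
B = cylinder(h=9.8, r=7.9) → bbox [-7.9,-7.9,0] .. [7.9,7.9,9.8]
lo = A.lo+B.lo = [11.6-7.9, 11.9-7.9, 7.6+0] = [3.700,4.000,7.600]
hi = A.hi+B.hi = [23.2+7.9, 28.5+7.9, 25.1+9.8] = [31.100,36.400,34.900]
diag = √(27.4²+32.4²+27.3²) = √2545.81 = 50.456


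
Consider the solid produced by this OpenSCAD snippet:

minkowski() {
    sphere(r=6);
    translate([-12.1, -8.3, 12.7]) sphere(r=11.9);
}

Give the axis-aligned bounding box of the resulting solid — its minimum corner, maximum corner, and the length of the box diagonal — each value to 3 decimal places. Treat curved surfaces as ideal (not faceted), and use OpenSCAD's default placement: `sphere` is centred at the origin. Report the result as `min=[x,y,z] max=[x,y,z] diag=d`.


min=[-30.000,-26.200,-5.200] max=[5.800,9.600,30.600] diag=62.007

A = translate([-12.1, -8.3, 12.7]) sphere(r=11.9) → bbox [-24,-20.2,0.8] .. [-0.2,3.6,24.6]
B = sphere(r=6) → bbox [-6,-6,-6] .. [6,6,6]
lo = A.lo+B.lo = [-24-6, -20.2-6, 0.8-6] = [-30.000,-26.200,-5.200]
hi = A.hi+B.hi = [-0.2+6, 3.6+6, 24.6+6] = [5.800,9.600,30.600]
diag = √(35.8²+35.8²+35.8²) = √3844.92 = 62.007


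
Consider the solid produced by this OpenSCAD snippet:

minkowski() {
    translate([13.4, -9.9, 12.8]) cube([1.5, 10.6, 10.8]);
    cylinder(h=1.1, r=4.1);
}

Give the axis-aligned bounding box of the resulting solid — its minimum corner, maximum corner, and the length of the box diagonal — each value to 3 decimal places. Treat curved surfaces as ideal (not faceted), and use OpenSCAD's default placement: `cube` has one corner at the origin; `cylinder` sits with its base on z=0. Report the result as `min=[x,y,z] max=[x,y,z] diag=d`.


min=[9.300,-14.000,12.800] max=[19.000,4.800,24.700] diag=24.272

A = translate([13.4, -9.9, 12.8]) cube([1.5, 10.6, 10.8]) → bbox [13.4,-9.9,12.8] .. [14.9,0.7,23.6]
B = cylinder(h=1.1, r=4.1) → bbox [-4.1,-4.1,0] .. [4.1,4.1,1.1]
lo = A.lo+B.lo = [13.4-4.1, -9.9-4.1, 12.8+0] = [9.300,-14.000,12.800]
hi = A.hi+B.hi = [14.9+4.1, 0.7+4.1, 23.6+1.1] = [19.000,4.800,24.700]
diag = √(9.7²+18.8²+11.9²) = √589.14 = 24.272


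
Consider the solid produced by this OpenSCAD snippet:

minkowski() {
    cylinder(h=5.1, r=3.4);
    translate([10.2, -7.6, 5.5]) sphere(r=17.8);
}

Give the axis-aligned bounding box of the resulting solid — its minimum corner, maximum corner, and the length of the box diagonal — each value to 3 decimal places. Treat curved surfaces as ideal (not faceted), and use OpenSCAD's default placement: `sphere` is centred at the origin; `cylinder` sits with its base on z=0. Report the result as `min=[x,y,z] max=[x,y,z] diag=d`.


A = translate([10.2, -7.6, 5.5]) sphere(r=17.8) → bbox [-7.6,-25.4,-12.3] .. [28,10.2,23.3]
B = cylinder(h=5.1, r=3.4) → bbox [-3.4,-3.4,0] .. [3.4,3.4,5.1]
lo = A.lo+B.lo = [-7.6-3.4, -25.4-3.4, -12.3+0] = [-11.000,-28.800,-12.300]
hi = A.hi+B.hi = [28+3.4, 10.2+3.4, 23.3+5.1] = [31.400,13.600,28.400]
diag = √(42.4²+42.4²+40.7²) = √5252.01 = 72.471

min=[-11.000,-28.800,-12.300] max=[31.400,13.600,28.400] diag=72.471


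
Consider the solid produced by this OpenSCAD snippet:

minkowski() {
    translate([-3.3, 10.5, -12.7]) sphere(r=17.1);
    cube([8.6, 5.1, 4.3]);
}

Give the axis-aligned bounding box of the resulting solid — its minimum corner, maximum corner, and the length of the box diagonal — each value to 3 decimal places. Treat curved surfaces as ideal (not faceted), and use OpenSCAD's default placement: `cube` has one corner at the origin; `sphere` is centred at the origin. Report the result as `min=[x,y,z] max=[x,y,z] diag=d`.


min=[-20.400,-6.600,-29.800] max=[22.400,32.700,8.700] diag=69.704

A = translate([-3.3, 10.5, -12.7]) sphere(r=17.1) → bbox [-20.4,-6.6,-29.8] .. [13.8,27.6,4.4]
B = cube([8.6, 5.1, 4.3]) → bbox [0,0,0] .. [8.6,5.1,4.3]
lo = A.lo+B.lo = [-20.4+0, -6.6+0, -29.8+0] = [-20.400,-6.600,-29.800]
hi = A.hi+B.hi = [13.8+8.6, 27.6+5.1, 4.4+4.3] = [22.400,32.700,8.700]
diag = √(42.8²+39.3²+38.5²) = √4858.58 = 69.704


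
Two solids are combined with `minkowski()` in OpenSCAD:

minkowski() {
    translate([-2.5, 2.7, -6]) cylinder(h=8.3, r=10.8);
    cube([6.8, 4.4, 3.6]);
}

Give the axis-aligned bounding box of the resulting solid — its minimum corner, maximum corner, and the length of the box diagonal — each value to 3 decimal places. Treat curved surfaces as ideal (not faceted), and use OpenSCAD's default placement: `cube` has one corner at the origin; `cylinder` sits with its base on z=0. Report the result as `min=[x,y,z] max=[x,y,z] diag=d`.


A = translate([-2.5, 2.7, -6]) cylinder(h=8.3, r=10.8) → bbox [-13.3,-8.1,-6] .. [8.3,13.5,2.3]
B = cube([6.8, 4.4, 3.6]) → bbox [0,0,0] .. [6.8,4.4,3.6]
lo = A.lo+B.lo = [-13.3+0, -8.1+0, -6+0] = [-13.300,-8.100,-6.000]
hi = A.hi+B.hi = [8.3+6.8, 13.5+4.4, 2.3+3.6] = [15.100,17.900,5.900]
diag = √(28.4²+26²+11.9²) = √1624.17 = 40.301

min=[-13.300,-8.100,-6.000] max=[15.100,17.900,5.900] diag=40.301


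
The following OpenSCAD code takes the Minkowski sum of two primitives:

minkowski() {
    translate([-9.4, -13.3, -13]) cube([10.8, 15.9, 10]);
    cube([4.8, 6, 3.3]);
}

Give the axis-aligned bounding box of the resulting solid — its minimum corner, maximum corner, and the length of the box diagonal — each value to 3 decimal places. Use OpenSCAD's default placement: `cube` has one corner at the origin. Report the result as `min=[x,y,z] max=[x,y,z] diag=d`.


A = translate([-9.4, -13.3, -13]) cube([10.8, 15.9, 10]) → bbox [-9.4,-13.3,-13] .. [1.4,2.6,-3]
B = cube([4.8, 6, 3.3]) → bbox [0,0,0] .. [4.8,6,3.3]
lo = A.lo+B.lo = [-9.4+0, -13.3+0, -13+0] = [-9.400,-13.300,-13.000]
hi = A.hi+B.hi = [1.4+4.8, 2.6+6, -3+3.3] = [6.200,8.600,0.300]
diag = √(15.6²+21.9²+13.3²) = √899.86 = 29.998

min=[-9.400,-13.300,-13.000] max=[6.200,8.600,0.300] diag=29.998


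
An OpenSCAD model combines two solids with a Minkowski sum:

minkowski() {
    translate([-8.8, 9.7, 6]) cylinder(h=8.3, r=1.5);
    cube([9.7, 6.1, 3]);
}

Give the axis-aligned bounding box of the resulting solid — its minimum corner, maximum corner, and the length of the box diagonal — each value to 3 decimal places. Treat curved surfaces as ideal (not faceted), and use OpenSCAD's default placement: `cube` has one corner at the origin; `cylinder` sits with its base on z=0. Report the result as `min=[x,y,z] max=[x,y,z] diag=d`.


min=[-10.300,8.200,6.000] max=[2.400,17.300,17.300] diag=19.282

A = translate([-8.8, 9.7, 6]) cylinder(h=8.3, r=1.5) → bbox [-10.3,8.2,6] .. [-7.3,11.2,14.3]
B = cube([9.7, 6.1, 3]) → bbox [0,0,0] .. [9.7,6.1,3]
lo = A.lo+B.lo = [-10.3+0, 8.2+0, 6+0] = [-10.300,8.200,6.000]
hi = A.hi+B.hi = [-7.3+9.7, 11.2+6.1, 14.3+3] = [2.400,17.300,17.300]
diag = √(12.7²+9.1²+11.3²) = √371.79 = 19.282


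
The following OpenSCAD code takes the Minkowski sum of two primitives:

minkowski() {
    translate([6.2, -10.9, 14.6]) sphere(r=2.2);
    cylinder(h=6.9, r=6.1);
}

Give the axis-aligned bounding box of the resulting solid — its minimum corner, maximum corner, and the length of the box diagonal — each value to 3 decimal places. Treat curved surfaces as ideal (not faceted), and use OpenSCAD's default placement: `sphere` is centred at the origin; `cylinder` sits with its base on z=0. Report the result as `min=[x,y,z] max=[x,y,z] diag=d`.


A = translate([6.2, -10.9, 14.6]) sphere(r=2.2) → bbox [4,-13.1,12.4] .. [8.4,-8.7,16.8]
B = cylinder(h=6.9, r=6.1) → bbox [-6.1,-6.1,0] .. [6.1,6.1,6.9]
lo = A.lo+B.lo = [4-6.1, -13.1-6.1, 12.4+0] = [-2.100,-19.200,12.400]
hi = A.hi+B.hi = [8.4+6.1, -8.7+6.1, 16.8+6.9] = [14.500,-2.600,23.700]
diag = √(16.6²+16.6²+11.3²) = √678.81 = 26.054

min=[-2.100,-19.200,12.400] max=[14.500,-2.600,23.700] diag=26.054


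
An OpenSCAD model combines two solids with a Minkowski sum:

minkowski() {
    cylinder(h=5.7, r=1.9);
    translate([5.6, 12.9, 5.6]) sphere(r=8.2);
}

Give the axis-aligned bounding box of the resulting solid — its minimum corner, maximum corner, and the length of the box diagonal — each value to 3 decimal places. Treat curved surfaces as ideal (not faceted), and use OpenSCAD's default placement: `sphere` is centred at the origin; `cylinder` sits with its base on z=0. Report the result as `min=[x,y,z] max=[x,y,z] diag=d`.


min=[-4.500,2.800,-2.600] max=[15.700,23.000,19.500] diag=36.118

A = translate([5.6, 12.9, 5.6]) sphere(r=8.2) → bbox [-2.6,4.7,-2.6] .. [13.8,21.1,13.8]
B = cylinder(h=5.7, r=1.9) → bbox [-1.9,-1.9,0] .. [1.9,1.9,5.7]
lo = A.lo+B.lo = [-2.6-1.9, 4.7-1.9, -2.6+0] = [-4.500,2.800,-2.600]
hi = A.hi+B.hi = [13.8+1.9, 21.1+1.9, 13.8+5.7] = [15.700,23.000,19.500]
diag = √(20.2²+20.2²+22.1²) = √1304.49 = 36.118


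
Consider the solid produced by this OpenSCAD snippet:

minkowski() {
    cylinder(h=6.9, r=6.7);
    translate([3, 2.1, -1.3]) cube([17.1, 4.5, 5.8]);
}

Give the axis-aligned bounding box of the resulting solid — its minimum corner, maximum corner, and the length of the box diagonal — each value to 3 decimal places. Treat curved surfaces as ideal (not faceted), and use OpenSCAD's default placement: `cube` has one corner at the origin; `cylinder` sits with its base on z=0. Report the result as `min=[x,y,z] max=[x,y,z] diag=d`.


min=[-3.700,-4.600,-1.300] max=[26.800,13.300,11.400] diag=37.576

A = translate([3, 2.1, -1.3]) cube([17.1, 4.5, 5.8]) → bbox [3,2.1,-1.3] .. [20.1,6.6,4.5]
B = cylinder(h=6.9, r=6.7) → bbox [-6.7,-6.7,0] .. [6.7,6.7,6.9]
lo = A.lo+B.lo = [3-6.7, 2.1-6.7, -1.3+0] = [-3.700,-4.600,-1.300]
hi = A.hi+B.hi = [20.1+6.7, 6.6+6.7, 4.5+6.9] = [26.800,13.300,11.400]
diag = √(30.5²+17.9²+12.7²) = √1411.95 = 37.576


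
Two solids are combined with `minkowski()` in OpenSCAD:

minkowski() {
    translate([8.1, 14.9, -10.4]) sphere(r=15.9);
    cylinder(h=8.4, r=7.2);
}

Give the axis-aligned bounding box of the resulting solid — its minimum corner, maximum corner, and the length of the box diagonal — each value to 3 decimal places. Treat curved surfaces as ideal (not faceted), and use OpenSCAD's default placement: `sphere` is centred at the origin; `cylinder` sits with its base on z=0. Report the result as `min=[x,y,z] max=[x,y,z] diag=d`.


min=[-15.000,-8.200,-26.300] max=[31.200,38.000,13.900] diag=76.713

A = translate([8.1, 14.9, -10.4]) sphere(r=15.9) → bbox [-7.8,-1,-26.3] .. [24,30.8,5.5]
B = cylinder(h=8.4, r=7.2) → bbox [-7.2,-7.2,0] .. [7.2,7.2,8.4]
lo = A.lo+B.lo = [-7.8-7.2, -1-7.2, -26.3+0] = [-15.000,-8.200,-26.300]
hi = A.hi+B.hi = [24+7.2, 30.8+7.2, 5.5+8.4] = [31.200,38.000,13.900]
diag = √(46.2²+46.2²+40.2²) = √5884.92 = 76.713


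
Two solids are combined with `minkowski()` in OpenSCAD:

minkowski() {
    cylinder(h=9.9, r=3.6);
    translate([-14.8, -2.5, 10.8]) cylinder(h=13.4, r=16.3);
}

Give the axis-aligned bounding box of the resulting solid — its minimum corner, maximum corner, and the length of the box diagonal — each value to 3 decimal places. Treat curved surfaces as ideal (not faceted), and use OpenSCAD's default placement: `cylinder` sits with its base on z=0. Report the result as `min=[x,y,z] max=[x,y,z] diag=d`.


min=[-34.700,-22.400,10.800] max=[5.100,17.400,34.100] diag=60.918

A = translate([-14.8, -2.5, 10.8]) cylinder(h=13.4, r=16.3) → bbox [-31.1,-18.8,10.8] .. [1.5,13.8,24.2]
B = cylinder(h=9.9, r=3.6) → bbox [-3.6,-3.6,0] .. [3.6,3.6,9.9]
lo = A.lo+B.lo = [-31.1-3.6, -18.8-3.6, 10.8+0] = [-34.700,-22.400,10.800]
hi = A.hi+B.hi = [1.5+3.6, 13.8+3.6, 24.2+9.9] = [5.100,17.400,34.100]
diag = √(39.8²+39.8²+23.3²) = √3710.97 = 60.918


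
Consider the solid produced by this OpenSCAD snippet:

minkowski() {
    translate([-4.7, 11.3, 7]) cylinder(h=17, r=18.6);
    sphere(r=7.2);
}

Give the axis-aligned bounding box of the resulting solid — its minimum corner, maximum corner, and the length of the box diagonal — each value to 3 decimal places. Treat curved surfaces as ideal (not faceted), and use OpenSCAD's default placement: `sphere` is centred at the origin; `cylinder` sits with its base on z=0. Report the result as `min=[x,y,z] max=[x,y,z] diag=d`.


min=[-30.500,-14.500,-0.200] max=[21.100,37.100,31.200] diag=79.442

A = translate([-4.7, 11.3, 7]) cylinder(h=17, r=18.6) → bbox [-23.3,-7.3,7] .. [13.9,29.9,24]
B = sphere(r=7.2) → bbox [-7.2,-7.2,-7.2] .. [7.2,7.2,7.2]
lo = A.lo+B.lo = [-23.3-7.2, -7.3-7.2, 7-7.2] = [-30.500,-14.500,-0.200]
hi = A.hi+B.hi = [13.9+7.2, 29.9+7.2, 24+7.2] = [21.100,37.100,31.200]
diag = √(51.6²+51.6²+31.4²) = √6311.08 = 79.442


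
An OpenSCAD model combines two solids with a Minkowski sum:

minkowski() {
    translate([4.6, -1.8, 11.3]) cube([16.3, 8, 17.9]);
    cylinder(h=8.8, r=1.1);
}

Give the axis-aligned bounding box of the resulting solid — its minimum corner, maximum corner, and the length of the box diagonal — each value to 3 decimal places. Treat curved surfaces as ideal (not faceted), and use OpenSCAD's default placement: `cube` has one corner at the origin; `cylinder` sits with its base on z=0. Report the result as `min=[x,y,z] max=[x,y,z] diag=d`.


min=[3.500,-2.900,11.300] max=[22.000,7.300,38.000] diag=34.047

A = translate([4.6, -1.8, 11.3]) cube([16.3, 8, 17.9]) → bbox [4.6,-1.8,11.3] .. [20.9,6.2,29.2]
B = cylinder(h=8.8, r=1.1) → bbox [-1.1,-1.1,0] .. [1.1,1.1,8.8]
lo = A.lo+B.lo = [4.6-1.1, -1.8-1.1, 11.3+0] = [3.500,-2.900,11.300]
hi = A.hi+B.hi = [20.9+1.1, 6.2+1.1, 29.2+8.8] = [22.000,7.300,38.000]
diag = √(18.5²+10.2²+26.7²) = √1159.18 = 34.047


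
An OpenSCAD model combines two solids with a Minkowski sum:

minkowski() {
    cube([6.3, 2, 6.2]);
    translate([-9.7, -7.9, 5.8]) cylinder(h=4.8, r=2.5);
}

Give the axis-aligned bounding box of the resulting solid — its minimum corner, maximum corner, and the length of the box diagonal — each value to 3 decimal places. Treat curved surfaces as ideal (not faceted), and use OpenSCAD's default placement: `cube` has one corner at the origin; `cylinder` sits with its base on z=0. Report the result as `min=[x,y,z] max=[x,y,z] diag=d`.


min=[-12.200,-10.400,5.800] max=[-0.900,-3.400,16.800] diag=17.254

A = translate([-9.7, -7.9, 5.8]) cylinder(h=4.8, r=2.5) → bbox [-12.2,-10.4,5.8] .. [-7.2,-5.4,10.6]
B = cube([6.3, 2, 6.2]) → bbox [0,0,0] .. [6.3,2,6.2]
lo = A.lo+B.lo = [-12.2+0, -10.4+0, 5.8+0] = [-12.200,-10.400,5.800]
hi = A.hi+B.hi = [-7.2+6.3, -5.4+2, 10.6+6.2] = [-0.900,-3.400,16.800]
diag = √(11.3²+7²+11²) = √297.69 = 17.254


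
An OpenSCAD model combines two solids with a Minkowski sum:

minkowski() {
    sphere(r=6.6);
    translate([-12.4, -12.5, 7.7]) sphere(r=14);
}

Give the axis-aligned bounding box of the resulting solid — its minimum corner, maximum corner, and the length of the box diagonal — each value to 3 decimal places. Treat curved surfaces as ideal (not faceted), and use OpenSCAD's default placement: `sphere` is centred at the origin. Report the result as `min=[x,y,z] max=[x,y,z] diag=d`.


min=[-33.000,-33.100,-12.900] max=[8.200,8.100,28.300] diag=71.360

A = translate([-12.4, -12.5, 7.7]) sphere(r=14) → bbox [-26.4,-26.5,-6.3] .. [1.6,1.5,21.7]
B = sphere(r=6.6) → bbox [-6.6,-6.6,-6.6] .. [6.6,6.6,6.6]
lo = A.lo+B.lo = [-26.4-6.6, -26.5-6.6, -6.3-6.6] = [-33.000,-33.100,-12.900]
hi = A.hi+B.hi = [1.6+6.6, 1.5+6.6, 21.7+6.6] = [8.200,8.100,28.300]
diag = √(41.2²+41.2²+41.2²) = √5092.32 = 71.360


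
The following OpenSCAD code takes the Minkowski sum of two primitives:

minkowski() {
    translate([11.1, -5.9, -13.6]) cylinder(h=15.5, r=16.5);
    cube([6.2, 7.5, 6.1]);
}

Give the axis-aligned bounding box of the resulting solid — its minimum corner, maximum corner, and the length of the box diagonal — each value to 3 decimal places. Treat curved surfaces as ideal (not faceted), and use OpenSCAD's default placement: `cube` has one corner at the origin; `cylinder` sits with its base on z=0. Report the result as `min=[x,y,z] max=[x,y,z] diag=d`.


A = translate([11.1, -5.9, -13.6]) cylinder(h=15.5, r=16.5) → bbox [-5.4,-22.4,-13.6] .. [27.6,10.6,1.9]
B = cube([6.2, 7.5, 6.1]) → bbox [0,0,0] .. [6.2,7.5,6.1]
lo = A.lo+B.lo = [-5.4+0, -22.4+0, -13.6+0] = [-5.400,-22.400,-13.600]
hi = A.hi+B.hi = [27.6+6.2, 10.6+7.5, 1.9+6.1] = [33.800,18.100,8.000]
diag = √(39.2²+40.5²+21.6²) = √3643.45 = 60.361

min=[-5.400,-22.400,-13.600] max=[33.800,18.100,8.000] diag=60.361


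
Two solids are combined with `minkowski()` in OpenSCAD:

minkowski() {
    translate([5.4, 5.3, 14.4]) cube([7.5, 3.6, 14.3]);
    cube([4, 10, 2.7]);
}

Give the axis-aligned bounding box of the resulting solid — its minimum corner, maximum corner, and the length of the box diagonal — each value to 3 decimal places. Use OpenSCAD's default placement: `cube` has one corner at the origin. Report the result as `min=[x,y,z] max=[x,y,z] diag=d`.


A = translate([5.4, 5.3, 14.4]) cube([7.5, 3.6, 14.3]) → bbox [5.4,5.3,14.4] .. [12.9,8.9,28.7]
B = cube([4, 10, 2.7]) → bbox [0,0,0] .. [4,10,2.7]
lo = A.lo+B.lo = [5.4+0, 5.3+0, 14.4+0] = [5.400,5.300,14.400]
hi = A.hi+B.hi = [12.9+4, 8.9+10, 28.7+2.7] = [16.900,18.900,31.400]
diag = √(11.5²+13.6²+17²) = √606.21 = 24.621

min=[5.400,5.300,14.400] max=[16.900,18.900,31.400] diag=24.621


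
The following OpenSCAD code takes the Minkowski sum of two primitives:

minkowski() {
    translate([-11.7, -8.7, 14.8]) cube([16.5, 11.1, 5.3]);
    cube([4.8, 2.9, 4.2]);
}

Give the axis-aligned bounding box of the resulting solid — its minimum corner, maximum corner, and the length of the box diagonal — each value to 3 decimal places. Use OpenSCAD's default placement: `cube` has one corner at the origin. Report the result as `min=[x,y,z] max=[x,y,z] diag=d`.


A = translate([-11.7, -8.7, 14.8]) cube([16.5, 11.1, 5.3]) → bbox [-11.7,-8.7,14.8] .. [4.8,2.4,20.1]
B = cube([4.8, 2.9, 4.2]) → bbox [0,0,0] .. [4.8,2.9,4.2]
lo = A.lo+B.lo = [-11.7+0, -8.7+0, 14.8+0] = [-11.700,-8.700,14.800]
hi = A.hi+B.hi = [4.8+4.8, 2.4+2.9, 20.1+4.2] = [9.600,5.300,24.300]
diag = √(21.3²+14²+9.5²) = √739.94 = 27.202

min=[-11.700,-8.700,14.800] max=[9.600,5.300,24.300] diag=27.202


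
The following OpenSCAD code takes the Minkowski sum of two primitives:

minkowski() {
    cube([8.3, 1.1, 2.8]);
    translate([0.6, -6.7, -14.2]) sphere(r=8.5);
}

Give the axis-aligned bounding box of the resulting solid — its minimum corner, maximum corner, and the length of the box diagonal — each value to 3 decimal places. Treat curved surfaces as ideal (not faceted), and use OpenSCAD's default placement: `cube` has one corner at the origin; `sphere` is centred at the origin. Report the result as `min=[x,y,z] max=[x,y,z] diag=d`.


A = translate([0.6, -6.7, -14.2]) sphere(r=8.5) → bbox [-7.9,-15.2,-22.7] .. [9.1,1.8,-5.7]
B = cube([8.3, 1.1, 2.8]) → bbox [0,0,0] .. [8.3,1.1,2.8]
lo = A.lo+B.lo = [-7.9+0, -15.2+0, -22.7+0] = [-7.900,-15.200,-22.700]
hi = A.hi+B.hi = [9.1+8.3, 1.8+1.1, -5.7+2.8] = [17.400,2.900,-2.900]
diag = √(25.3²+18.1²+19.8²) = √1359.74 = 36.875

min=[-7.900,-15.200,-22.700] max=[17.400,2.900,-2.900] diag=36.875


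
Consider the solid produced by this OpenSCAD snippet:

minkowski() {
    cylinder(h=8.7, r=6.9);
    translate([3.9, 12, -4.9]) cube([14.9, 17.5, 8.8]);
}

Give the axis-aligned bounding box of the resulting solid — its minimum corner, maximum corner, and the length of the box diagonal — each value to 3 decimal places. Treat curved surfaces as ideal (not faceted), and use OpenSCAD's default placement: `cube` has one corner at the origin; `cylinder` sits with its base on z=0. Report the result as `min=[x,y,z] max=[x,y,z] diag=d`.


A = translate([3.9, 12, -4.9]) cube([14.9, 17.5, 8.8]) → bbox [3.9,12,-4.9] .. [18.8,29.5,3.9]
B = cylinder(h=8.7, r=6.9) → bbox [-6.9,-6.9,0] .. [6.9,6.9,8.7]
lo = A.lo+B.lo = [3.9-6.9, 12-6.9, -4.9+0] = [-3.000,5.100,-4.900]
hi = A.hi+B.hi = [18.8+6.9, 29.5+6.9, 3.9+8.7] = [25.700,36.400,12.600]
diag = √(28.7²+31.3²+17.5²) = √2109.63 = 45.931

min=[-3.000,5.100,-4.900] max=[25.700,36.400,12.600] diag=45.931


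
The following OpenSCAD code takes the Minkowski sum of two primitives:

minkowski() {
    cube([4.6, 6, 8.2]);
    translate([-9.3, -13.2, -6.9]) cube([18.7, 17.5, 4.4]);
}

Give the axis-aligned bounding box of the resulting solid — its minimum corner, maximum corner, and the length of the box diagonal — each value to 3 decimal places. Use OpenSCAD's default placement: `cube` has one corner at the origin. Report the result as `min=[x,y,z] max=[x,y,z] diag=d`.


min=[-9.300,-13.200,-6.900] max=[14.000,10.300,5.700] diag=35.410

A = translate([-9.3, -13.2, -6.9]) cube([18.7, 17.5, 4.4]) → bbox [-9.3,-13.2,-6.9] .. [9.4,4.3,-2.5]
B = cube([4.6, 6, 8.2]) → bbox [0,0,0] .. [4.6,6,8.2]
lo = A.lo+B.lo = [-9.3+0, -13.2+0, -6.9+0] = [-9.300,-13.200,-6.900]
hi = A.hi+B.hi = [9.4+4.6, 4.3+6, -2.5+8.2] = [14.000,10.300,5.700]
diag = √(23.3²+23.5²+12.6²) = √1253.9 = 35.410


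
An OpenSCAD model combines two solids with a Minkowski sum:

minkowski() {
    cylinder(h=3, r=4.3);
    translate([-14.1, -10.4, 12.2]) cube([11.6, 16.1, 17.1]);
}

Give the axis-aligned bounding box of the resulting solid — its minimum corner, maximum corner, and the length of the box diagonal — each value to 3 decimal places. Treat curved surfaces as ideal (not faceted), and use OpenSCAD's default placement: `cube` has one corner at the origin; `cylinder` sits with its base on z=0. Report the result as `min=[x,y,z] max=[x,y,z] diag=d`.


A = translate([-14.1, -10.4, 12.2]) cube([11.6, 16.1, 17.1]) → bbox [-14.1,-10.4,12.2] .. [-2.5,5.7,29.3]
B = cylinder(h=3, r=4.3) → bbox [-4.3,-4.3,0] .. [4.3,4.3,3]
lo = A.lo+B.lo = [-14.1-4.3, -10.4-4.3, 12.2+0] = [-18.400,-14.700,12.200]
hi = A.hi+B.hi = [-2.5+4.3, 5.7+4.3, 29.3+3] = [1.800,10.000,32.300]
diag = √(20.2²+24.7²+20.1²) = √1422.14 = 37.711

min=[-18.400,-14.700,12.200] max=[1.800,10.000,32.300] diag=37.711
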